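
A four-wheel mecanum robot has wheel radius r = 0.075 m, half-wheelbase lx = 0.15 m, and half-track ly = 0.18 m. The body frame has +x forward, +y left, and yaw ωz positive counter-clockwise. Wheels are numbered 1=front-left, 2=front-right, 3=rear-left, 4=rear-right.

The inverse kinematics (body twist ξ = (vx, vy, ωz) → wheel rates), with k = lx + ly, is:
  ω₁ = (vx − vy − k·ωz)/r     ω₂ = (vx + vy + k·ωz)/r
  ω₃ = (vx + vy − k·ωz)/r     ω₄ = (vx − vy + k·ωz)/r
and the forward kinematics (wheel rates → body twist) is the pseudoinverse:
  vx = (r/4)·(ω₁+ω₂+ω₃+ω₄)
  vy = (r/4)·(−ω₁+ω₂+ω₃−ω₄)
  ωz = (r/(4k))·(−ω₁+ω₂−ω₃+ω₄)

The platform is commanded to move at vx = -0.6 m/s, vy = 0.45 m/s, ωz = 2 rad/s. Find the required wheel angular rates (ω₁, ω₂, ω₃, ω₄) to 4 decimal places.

k = lx + ly = 0.15 + 0.18 = 0.3300;  k·ωz = 0.3300·2 = 0.6600
ω₁ (FL) = (vx − vy − k·ωz)/r = -1.7100/0.075 = -22.8000
ω₂ (FR) = (vx + vy + k·ωz)/r = 0.5100/0.075 = 6.8000
ω₃ (RL) = (vx + vy − k·ωz)/r = -0.8100/0.075 = -10.8000
ω₄ (RR) = (vx − vy + k·ωz)/r = -0.3900/0.075 = -5.2000

(-22.8000, 6.8000, -10.8000, -5.2000)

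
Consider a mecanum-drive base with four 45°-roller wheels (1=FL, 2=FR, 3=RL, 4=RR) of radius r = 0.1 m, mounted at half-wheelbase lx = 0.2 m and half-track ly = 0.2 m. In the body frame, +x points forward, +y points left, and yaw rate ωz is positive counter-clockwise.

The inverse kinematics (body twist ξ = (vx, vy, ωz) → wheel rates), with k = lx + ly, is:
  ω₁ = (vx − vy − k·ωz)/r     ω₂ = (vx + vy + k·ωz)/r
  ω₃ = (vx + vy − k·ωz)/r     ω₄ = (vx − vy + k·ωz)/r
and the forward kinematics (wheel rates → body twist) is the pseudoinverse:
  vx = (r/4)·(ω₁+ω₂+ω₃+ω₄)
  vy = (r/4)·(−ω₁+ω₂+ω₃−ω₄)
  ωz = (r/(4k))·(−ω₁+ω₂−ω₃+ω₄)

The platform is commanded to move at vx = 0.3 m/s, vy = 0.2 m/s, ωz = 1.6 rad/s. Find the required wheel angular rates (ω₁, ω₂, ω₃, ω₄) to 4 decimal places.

(-5.4000, 11.4000, -1.4000, 7.4000)

k = lx + ly = 0.2 + 0.2 = 0.4000;  k·ωz = 0.4000·1.6 = 0.6400
ω₁ (FL) = (vx − vy − k·ωz)/r = -0.5400/0.1 = -5.4000
ω₂ (FR) = (vx + vy + k·ωz)/r = 1.1400/0.1 = 11.4000
ω₃ (RL) = (vx + vy − k·ωz)/r = -0.1400/0.1 = -1.4000
ω₄ (RR) = (vx − vy + k·ωz)/r = 0.7400/0.1 = 7.4000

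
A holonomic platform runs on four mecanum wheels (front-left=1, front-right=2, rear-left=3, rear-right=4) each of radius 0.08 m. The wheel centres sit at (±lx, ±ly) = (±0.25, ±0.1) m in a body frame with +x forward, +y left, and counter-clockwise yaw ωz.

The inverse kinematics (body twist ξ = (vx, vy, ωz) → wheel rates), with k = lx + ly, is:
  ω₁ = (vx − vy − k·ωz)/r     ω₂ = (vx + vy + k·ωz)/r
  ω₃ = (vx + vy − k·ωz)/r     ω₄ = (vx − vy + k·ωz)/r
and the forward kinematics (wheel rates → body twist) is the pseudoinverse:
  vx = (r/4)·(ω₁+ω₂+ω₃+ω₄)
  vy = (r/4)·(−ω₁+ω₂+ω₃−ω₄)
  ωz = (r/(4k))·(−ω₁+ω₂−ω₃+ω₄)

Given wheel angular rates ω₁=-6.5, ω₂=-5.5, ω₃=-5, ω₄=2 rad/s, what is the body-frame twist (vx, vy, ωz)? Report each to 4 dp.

k = lx + ly = 0.25 + 0.1 = 0.3500
ω₁+ω₂+ω₃+ω₄ = -15.0000  →  vx = (0.08/4)·-15.0000 = -0.3000
−ω₁+ω₂+ω₃−ω₄ = -6.0000  →  vy = (0.08/4)·-6.0000 = -0.1200
−ω₁+ω₂−ω₃+ω₄ = 8.0000  →  ωz = (0.08/1.4000)·8.0000 = 0.4571

(-0.3000, -0.1200, 0.4571)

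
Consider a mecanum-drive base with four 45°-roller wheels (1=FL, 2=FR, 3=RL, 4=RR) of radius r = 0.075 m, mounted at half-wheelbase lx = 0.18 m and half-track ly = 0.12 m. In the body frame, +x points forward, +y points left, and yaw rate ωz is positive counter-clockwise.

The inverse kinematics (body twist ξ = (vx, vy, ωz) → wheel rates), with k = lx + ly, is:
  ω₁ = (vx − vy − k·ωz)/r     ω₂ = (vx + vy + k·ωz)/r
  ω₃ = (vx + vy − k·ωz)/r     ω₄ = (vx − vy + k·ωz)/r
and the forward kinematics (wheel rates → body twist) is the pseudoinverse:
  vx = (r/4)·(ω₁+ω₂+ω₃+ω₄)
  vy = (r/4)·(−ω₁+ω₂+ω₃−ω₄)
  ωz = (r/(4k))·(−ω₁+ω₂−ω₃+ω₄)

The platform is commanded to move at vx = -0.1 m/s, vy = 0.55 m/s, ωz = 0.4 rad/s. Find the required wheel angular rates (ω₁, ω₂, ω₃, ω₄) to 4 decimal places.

k = lx + ly = 0.18 + 0.12 = 0.3000;  k·ωz = 0.3000·0.4 = 0.1200
ω₁ (FL) = (vx − vy − k·ωz)/r = -0.7700/0.075 = -10.2667
ω₂ (FR) = (vx + vy + k·ωz)/r = 0.5700/0.075 = 7.6000
ω₃ (RL) = (vx + vy − k·ωz)/r = 0.3300/0.075 = 4.4000
ω₄ (RR) = (vx − vy + k·ωz)/r = -0.5300/0.075 = -7.0667

(-10.2667, 7.6000, 4.4000, -7.0667)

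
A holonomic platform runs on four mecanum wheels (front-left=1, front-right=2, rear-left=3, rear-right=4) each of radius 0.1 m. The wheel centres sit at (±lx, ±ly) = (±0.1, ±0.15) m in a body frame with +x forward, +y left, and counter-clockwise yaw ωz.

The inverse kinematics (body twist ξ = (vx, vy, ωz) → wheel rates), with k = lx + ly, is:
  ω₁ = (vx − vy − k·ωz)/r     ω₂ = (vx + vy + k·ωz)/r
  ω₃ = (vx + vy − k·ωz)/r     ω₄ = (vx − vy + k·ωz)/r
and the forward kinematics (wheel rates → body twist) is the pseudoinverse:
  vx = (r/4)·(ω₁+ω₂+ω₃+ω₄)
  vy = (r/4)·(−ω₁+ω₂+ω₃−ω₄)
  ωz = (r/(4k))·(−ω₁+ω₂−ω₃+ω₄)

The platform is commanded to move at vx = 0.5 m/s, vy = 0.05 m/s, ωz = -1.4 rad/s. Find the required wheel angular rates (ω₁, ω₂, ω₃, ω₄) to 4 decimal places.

(8.0000, 2.0000, 9.0000, 1.0000)

k = lx + ly = 0.1 + 0.15 = 0.2500;  k·ωz = 0.2500·-1.4 = -0.3500
ω₁ (FL) = (vx − vy − k·ωz)/r = 0.8000/0.1 = 8.0000
ω₂ (FR) = (vx + vy + k·ωz)/r = 0.2000/0.1 = 2.0000
ω₃ (RL) = (vx + vy − k·ωz)/r = 0.9000/0.1 = 9.0000
ω₄ (RR) = (vx − vy + k·ωz)/r = 0.1000/0.1 = 1.0000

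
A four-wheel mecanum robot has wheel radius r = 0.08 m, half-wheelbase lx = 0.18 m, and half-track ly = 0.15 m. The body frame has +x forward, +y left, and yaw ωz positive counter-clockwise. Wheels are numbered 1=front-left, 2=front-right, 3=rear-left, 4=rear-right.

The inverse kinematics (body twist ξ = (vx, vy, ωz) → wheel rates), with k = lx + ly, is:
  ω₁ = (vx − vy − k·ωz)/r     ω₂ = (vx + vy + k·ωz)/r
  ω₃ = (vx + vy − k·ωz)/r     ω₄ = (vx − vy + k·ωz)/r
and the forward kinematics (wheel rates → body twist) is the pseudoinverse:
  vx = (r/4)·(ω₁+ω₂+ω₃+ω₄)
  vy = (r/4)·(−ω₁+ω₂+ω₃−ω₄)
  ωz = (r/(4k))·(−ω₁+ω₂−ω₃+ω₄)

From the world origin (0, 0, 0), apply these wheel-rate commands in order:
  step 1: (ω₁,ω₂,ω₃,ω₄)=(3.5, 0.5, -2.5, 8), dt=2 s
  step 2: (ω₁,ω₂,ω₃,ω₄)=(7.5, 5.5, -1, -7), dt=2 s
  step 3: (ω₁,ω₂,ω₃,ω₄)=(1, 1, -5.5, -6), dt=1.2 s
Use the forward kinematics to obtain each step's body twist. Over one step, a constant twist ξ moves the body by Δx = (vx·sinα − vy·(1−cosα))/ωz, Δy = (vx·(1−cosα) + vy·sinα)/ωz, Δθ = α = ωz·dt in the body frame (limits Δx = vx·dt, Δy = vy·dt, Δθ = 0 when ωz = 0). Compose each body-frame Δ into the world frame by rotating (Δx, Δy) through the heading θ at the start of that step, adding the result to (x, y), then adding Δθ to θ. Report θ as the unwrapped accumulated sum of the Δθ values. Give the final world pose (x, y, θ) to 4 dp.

step 1: ξ=(vx,vy,ωz)=(0.1900, -0.2700, 0.4545), dt=2.0 → body Δ=(0.5588, -0.3075, 0.9091) → world pose (0.5588, -0.3075, 0.9091)
step 2: ξ=(vx,vy,ωz)=(0.1000, 0.0800, -0.4848), dt=2.0 → body Δ=(0.2418, 0.0465, -0.9697) → world pose (0.6707, -0.0882, -0.0606)
step 3: ξ=(vx,vy,ωz)=(-0.1900, 0.0100, -0.0303), dt=1.2 → body Δ=(-0.2277, 0.0161, -0.0364) → world pose (0.4444, -0.0583, -0.0970)

(0.4444, -0.0583, -0.0970)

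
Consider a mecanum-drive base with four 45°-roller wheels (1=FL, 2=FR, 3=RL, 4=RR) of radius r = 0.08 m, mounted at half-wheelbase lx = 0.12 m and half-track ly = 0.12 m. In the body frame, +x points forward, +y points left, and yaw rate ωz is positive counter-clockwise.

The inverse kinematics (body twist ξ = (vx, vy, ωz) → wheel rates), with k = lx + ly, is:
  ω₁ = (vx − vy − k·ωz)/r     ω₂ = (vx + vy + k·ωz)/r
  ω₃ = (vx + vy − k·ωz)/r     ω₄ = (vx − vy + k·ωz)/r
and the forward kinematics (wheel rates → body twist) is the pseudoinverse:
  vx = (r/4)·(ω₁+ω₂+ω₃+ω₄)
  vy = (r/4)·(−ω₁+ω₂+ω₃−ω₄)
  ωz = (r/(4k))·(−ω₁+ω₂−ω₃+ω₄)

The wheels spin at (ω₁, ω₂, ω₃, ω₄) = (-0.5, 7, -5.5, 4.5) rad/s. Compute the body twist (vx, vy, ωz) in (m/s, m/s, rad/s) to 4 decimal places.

(0.1100, -0.0500, 1.4583)

k = lx + ly = 0.12 + 0.12 = 0.2400
ω₁+ω₂+ω₃+ω₄ = 5.5000  →  vx = (0.08/4)·5.5000 = 0.1100
−ω₁+ω₂+ω₃−ω₄ = -2.5000  →  vy = (0.08/4)·-2.5000 = -0.0500
−ω₁+ω₂−ω₃+ω₄ = 17.5000  →  ωz = (0.08/0.9600)·17.5000 = 1.4583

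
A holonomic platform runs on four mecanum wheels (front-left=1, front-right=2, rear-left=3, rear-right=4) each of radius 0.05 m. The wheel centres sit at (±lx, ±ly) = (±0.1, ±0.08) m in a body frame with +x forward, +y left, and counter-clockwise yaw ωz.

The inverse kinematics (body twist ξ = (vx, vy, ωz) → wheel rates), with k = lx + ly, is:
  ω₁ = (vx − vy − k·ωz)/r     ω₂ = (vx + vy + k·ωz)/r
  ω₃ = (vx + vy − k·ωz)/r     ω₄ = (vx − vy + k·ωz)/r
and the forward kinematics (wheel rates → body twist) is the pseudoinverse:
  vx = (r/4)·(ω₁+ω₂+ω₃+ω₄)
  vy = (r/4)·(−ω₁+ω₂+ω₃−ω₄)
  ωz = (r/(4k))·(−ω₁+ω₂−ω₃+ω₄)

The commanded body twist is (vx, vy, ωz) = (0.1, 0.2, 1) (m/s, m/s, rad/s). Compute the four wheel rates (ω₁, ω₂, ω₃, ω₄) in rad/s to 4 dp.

(-5.6000, 9.6000, 2.4000, 1.6000)

k = lx + ly = 0.1 + 0.08 = 0.1800;  k·ωz = 0.1800·1 = 0.1800
ω₁ (FL) = (vx − vy − k·ωz)/r = -0.2800/0.05 = -5.6000
ω₂ (FR) = (vx + vy + k·ωz)/r = 0.4800/0.05 = 9.6000
ω₃ (RL) = (vx + vy − k·ωz)/r = 0.1200/0.05 = 2.4000
ω₄ (RR) = (vx − vy + k·ωz)/r = 0.0800/0.05 = 1.6000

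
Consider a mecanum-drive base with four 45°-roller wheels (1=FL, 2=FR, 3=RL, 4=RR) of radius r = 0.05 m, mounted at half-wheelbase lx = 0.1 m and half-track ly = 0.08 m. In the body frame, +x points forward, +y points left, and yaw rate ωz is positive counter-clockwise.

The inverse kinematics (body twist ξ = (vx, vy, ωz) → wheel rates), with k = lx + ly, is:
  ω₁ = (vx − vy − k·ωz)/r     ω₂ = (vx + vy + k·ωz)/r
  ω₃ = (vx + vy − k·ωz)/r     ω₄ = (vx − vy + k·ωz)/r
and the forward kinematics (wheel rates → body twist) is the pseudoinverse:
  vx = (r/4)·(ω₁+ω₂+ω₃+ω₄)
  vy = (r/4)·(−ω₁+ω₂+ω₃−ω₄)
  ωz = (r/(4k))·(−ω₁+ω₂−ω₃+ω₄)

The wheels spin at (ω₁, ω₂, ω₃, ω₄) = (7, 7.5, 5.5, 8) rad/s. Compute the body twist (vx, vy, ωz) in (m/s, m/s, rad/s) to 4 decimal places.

k = lx + ly = 0.1 + 0.08 = 0.1800
ω₁+ω₂+ω₃+ω₄ = 28.0000  →  vx = (0.05/4)·28.0000 = 0.3500
−ω₁+ω₂+ω₃−ω₄ = -2.0000  →  vy = (0.05/4)·-2.0000 = -0.0250
−ω₁+ω₂−ω₃+ω₄ = 3.0000  →  ωz = (0.05/0.7200)·3.0000 = 0.2083

(0.3500, -0.0250, 0.2083)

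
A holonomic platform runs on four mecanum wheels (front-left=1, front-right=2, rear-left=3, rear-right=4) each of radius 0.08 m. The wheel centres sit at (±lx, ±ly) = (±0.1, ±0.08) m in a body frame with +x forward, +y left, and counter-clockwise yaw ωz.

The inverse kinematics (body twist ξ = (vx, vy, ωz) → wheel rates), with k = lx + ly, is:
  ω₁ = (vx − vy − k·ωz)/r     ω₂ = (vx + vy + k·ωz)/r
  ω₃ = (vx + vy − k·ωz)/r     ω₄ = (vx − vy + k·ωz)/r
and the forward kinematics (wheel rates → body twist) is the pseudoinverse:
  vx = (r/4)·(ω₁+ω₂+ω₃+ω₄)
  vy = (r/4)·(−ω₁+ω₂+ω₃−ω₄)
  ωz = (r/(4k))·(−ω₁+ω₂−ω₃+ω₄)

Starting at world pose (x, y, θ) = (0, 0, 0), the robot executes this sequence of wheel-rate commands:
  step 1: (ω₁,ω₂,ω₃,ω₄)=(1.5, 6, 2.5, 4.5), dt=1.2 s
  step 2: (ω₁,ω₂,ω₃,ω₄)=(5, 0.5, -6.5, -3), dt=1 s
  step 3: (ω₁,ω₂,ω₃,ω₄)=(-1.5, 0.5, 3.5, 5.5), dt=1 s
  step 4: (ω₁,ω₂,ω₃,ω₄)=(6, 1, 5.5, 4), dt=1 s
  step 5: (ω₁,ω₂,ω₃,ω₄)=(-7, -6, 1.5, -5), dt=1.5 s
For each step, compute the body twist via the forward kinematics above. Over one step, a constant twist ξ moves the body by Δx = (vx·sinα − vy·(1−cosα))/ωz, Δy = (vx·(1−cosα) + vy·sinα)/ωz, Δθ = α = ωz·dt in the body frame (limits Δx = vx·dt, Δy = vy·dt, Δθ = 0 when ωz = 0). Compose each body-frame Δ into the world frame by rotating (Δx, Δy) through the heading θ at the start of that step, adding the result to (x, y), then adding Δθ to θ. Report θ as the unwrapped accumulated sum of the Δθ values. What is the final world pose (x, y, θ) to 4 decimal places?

(0.2159, 0.5601, -0.4389)

step 1: ξ=(vx,vy,ωz)=(0.2900, 0.0500, 0.7222), dt=1.2 → body Δ=(0.2816, 0.1944, 0.8667) → world pose (0.2816, 0.1944, 0.8667)
step 2: ξ=(vx,vy,ωz)=(-0.0800, -0.1600, -0.1111), dt=1.0 → body Δ=(-0.0887, -0.1552, -0.1111) → world pose (0.3425, 0.0263, 0.7556)
step 3: ξ=(vx,vy,ωz)=(0.1600, 0.0000, 0.4444), dt=1.0 → body Δ=(0.1548, 0.0350, 0.4444) → world pose (0.4312, 0.1578, 1.2000)
step 4: ξ=(vx,vy,ωz)=(0.3300, -0.0700, -0.7222), dt=1.0 → body Δ=(0.2779, -0.1781, -0.7222) → world pose (0.6979, 0.3523, 0.4778)
step 5: ξ=(vx,vy,ωz)=(-0.3300, 0.1500, -0.6111), dt=1.5 → body Δ=(-0.3324, 0.4062, -0.9167) → world pose (0.2159, 0.5601, -0.4389)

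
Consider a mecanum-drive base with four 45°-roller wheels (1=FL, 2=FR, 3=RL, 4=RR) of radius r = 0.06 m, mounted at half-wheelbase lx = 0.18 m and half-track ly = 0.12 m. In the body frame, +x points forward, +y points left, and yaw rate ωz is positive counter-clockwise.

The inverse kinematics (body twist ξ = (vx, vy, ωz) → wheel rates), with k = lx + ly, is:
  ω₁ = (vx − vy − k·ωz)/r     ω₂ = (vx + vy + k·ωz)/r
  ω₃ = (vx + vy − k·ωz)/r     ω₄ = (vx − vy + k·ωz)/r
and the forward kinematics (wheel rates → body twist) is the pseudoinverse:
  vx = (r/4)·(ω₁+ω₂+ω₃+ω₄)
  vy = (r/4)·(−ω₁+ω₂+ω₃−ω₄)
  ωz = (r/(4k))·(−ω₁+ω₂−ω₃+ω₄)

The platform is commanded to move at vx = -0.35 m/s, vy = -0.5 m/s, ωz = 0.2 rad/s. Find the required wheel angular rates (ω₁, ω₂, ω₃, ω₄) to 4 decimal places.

k = lx + ly = 0.18 + 0.12 = 0.3000;  k·ωz = 0.3000·0.2 = 0.0600
ω₁ (FL) = (vx − vy − k·ωz)/r = 0.0900/0.06 = 1.5000
ω₂ (FR) = (vx + vy + k·ωz)/r = -0.7900/0.06 = -13.1667
ω₃ (RL) = (vx + vy − k·ωz)/r = -0.9100/0.06 = -15.1667
ω₄ (RR) = (vx − vy + k·ωz)/r = 0.2100/0.06 = 3.5000

(1.5000, -13.1667, -15.1667, 3.5000)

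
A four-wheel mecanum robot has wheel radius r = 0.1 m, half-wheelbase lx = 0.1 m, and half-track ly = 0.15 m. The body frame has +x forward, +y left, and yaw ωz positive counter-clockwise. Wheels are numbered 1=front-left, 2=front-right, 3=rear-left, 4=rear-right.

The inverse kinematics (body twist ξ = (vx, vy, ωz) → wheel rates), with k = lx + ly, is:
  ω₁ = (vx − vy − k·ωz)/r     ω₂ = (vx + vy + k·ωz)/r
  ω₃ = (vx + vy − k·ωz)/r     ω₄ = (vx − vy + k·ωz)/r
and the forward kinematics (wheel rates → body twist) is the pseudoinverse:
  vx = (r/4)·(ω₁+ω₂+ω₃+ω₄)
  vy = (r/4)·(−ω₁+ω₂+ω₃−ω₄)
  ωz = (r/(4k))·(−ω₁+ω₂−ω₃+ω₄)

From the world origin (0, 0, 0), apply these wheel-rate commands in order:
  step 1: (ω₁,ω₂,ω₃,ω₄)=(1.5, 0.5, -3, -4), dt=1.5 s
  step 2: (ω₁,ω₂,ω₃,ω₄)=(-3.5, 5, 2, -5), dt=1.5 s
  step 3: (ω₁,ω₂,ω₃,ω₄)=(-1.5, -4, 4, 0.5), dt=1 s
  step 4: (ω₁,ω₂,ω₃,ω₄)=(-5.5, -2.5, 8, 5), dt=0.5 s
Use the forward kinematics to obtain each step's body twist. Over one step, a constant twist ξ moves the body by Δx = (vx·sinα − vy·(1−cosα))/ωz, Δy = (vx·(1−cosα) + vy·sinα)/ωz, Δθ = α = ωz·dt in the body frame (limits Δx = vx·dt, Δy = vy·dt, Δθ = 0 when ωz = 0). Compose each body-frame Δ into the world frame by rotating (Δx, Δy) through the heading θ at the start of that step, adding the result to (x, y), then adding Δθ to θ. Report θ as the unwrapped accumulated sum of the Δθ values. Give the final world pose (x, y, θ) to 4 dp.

step 1: ξ=(vx,vy,ωz)=(-0.1250, 0.0000, -0.2000), dt=1.5 → body Δ=(-0.1847, 0.0279, -0.3000) → world pose (-0.1847, 0.0279, -0.3000)
step 2: ξ=(vx,vy,ωz)=(-0.0375, 0.3875, 0.1500), dt=1.5 → body Δ=(-0.1209, 0.5701, 0.2250) → world pose (-0.1317, 0.6082, -0.0750)
step 3: ξ=(vx,vy,ωz)=(-0.0250, 0.0250, -0.6000), dt=1.0 → body Δ=(-0.0162, 0.0308, -0.6000) → world pose (-0.1456, 0.6402, -0.6750)
step 4: ξ=(vx,vy,ωz)=(0.1250, 0.1500, 0.0000), dt=0.5 → body Δ=(0.0625, 0.0750, 0.0000) → world pose (-0.0500, 0.6597, -0.6750)

(-0.0500, 0.6597, -0.6750)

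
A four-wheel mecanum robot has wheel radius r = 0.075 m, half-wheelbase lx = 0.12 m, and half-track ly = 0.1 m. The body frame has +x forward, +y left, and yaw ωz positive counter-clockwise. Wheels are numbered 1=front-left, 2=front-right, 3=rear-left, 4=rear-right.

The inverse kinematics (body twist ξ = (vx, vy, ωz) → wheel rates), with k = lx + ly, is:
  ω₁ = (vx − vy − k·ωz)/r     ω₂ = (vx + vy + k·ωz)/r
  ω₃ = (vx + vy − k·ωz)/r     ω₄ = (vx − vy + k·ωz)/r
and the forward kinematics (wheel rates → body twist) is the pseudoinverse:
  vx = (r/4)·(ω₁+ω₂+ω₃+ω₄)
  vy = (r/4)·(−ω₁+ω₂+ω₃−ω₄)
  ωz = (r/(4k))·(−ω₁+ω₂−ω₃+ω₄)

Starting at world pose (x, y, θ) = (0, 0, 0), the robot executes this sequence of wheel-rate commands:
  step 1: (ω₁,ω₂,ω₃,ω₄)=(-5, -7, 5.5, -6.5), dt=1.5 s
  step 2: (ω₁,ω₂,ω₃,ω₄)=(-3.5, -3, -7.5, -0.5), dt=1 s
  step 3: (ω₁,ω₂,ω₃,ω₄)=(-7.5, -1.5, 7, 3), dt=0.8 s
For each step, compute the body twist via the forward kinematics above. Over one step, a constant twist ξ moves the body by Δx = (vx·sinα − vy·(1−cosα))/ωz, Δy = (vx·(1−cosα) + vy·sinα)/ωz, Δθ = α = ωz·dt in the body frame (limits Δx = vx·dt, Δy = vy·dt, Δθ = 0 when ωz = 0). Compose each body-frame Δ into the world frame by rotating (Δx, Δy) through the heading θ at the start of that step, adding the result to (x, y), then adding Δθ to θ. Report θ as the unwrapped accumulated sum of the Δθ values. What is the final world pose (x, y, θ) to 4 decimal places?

step 1: ξ=(vx,vy,ωz)=(-0.2438, 0.1875, -1.1932), dt=1.5 → body Δ=(-0.0081, 0.4021, -1.7898) → world pose (-0.0081, 0.4021, -1.7898)
step 2: ξ=(vx,vy,ωz)=(-0.2719, -0.1219, 0.6392), dt=1.0 → body Δ=(-0.2161, -0.1977, 0.6392) → world pose (-0.1542, 0.6559, -1.1506)
step 3: ξ=(vx,vy,ωz)=(0.0188, 0.1875, 0.1705), dt=0.8 → body Δ=(0.0047, 0.1506, 0.1364) → world pose (-0.0148, 0.7130, -1.0142)

(-0.0148, 0.7130, -1.0142)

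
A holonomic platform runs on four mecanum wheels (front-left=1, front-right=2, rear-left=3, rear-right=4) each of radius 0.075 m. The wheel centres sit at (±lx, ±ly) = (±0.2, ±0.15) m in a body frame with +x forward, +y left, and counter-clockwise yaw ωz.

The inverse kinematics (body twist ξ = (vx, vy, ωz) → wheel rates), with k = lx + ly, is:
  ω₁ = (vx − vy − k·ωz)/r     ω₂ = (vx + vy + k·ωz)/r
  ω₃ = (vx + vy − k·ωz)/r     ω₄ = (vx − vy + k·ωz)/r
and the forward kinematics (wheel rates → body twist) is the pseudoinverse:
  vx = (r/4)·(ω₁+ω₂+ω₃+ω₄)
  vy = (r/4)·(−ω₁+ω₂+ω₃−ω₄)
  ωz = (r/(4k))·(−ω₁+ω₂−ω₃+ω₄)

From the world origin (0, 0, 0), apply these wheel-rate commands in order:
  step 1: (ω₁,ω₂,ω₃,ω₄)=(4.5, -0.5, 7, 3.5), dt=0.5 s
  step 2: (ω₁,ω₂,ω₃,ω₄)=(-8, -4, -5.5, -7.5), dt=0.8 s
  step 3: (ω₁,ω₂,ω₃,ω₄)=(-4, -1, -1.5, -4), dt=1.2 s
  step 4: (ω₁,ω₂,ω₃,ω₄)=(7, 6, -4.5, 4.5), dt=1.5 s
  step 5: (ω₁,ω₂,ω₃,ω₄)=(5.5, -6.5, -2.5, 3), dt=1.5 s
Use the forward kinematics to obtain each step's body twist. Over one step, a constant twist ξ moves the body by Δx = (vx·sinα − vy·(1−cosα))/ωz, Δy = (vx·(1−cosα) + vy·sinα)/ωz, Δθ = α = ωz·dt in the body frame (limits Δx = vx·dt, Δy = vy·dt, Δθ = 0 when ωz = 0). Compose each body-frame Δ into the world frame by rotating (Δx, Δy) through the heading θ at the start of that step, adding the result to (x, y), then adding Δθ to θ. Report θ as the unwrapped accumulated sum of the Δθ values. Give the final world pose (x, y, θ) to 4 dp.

step 1: ξ=(vx,vy,ωz)=(0.2719, -0.0281, -0.4554), dt=0.5 → body Δ=(0.1332, -0.0293, -0.2277) → world pose (0.1332, -0.0293, -0.2277)
step 2: ξ=(vx,vy,ωz)=(-0.4688, 0.1125, 0.1071), dt=0.8 → body Δ=(-0.3784, 0.0738, 0.0857) → world pose (-0.2188, 0.1280, -0.1420)
step 3: ξ=(vx,vy,ωz)=(-0.1969, 0.1031, 0.0268), dt=1.2 → body Δ=(-0.2382, 0.1199, 0.0321) → world pose (-0.4376, 0.2804, -0.1098)
step 4: ξ=(vx,vy,ωz)=(0.2437, -0.1875, 0.4286), dt=1.5 → body Δ=(0.4283, -0.1487, 0.6429) → world pose (-0.0282, 0.0856, 0.5330)
step 5: ξ=(vx,vy,ωz)=(-0.0094, -0.3281, -0.3482), dt=1.5 → body Δ=(-0.1391, -0.4665, -0.5223) → world pose (0.0891, -0.3868, 0.0107)

(0.0891, -0.3868, 0.0107)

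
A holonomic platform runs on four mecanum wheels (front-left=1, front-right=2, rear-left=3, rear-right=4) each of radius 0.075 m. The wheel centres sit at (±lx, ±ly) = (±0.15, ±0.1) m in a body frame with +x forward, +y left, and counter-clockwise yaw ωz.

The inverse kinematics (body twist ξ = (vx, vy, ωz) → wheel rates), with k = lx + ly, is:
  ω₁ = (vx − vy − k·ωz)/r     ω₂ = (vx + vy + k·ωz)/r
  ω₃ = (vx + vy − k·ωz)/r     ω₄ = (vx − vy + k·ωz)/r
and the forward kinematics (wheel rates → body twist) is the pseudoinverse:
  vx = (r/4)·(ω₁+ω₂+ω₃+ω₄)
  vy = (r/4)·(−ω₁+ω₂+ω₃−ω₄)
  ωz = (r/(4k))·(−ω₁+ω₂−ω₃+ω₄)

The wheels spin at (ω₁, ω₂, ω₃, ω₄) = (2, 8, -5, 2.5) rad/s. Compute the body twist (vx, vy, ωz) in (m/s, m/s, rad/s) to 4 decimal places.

(0.1406, -0.0281, 1.0125)

k = lx + ly = 0.15 + 0.1 = 0.2500
ω₁+ω₂+ω₃+ω₄ = 7.5000  →  vx = (0.075/4)·7.5000 = 0.1406
−ω₁+ω₂+ω₃−ω₄ = -1.5000  →  vy = (0.075/4)·-1.5000 = -0.0281
−ω₁+ω₂−ω₃+ω₄ = 13.5000  →  ωz = (0.075/1.0000)·13.5000 = 1.0125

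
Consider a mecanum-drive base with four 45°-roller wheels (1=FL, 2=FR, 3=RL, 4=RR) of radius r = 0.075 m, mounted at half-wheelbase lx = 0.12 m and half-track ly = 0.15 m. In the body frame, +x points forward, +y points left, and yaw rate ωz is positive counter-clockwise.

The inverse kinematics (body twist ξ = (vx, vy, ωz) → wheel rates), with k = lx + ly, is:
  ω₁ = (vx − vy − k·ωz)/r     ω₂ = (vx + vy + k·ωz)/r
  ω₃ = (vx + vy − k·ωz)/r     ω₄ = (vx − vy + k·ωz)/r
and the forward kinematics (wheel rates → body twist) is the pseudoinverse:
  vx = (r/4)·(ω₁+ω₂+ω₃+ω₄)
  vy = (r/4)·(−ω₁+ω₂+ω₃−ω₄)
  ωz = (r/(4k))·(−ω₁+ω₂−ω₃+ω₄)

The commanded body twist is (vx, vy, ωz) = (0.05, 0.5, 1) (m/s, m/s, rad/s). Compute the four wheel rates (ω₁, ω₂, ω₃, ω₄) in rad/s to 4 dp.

k = lx + ly = 0.12 + 0.15 = 0.2700;  k·ωz = 0.2700·1 = 0.2700
ω₁ (FL) = (vx − vy − k·ωz)/r = -0.7200/0.075 = -9.6000
ω₂ (FR) = (vx + vy + k·ωz)/r = 0.8200/0.075 = 10.9333
ω₃ (RL) = (vx + vy − k·ωz)/r = 0.2800/0.075 = 3.7333
ω₄ (RR) = (vx − vy + k·ωz)/r = -0.1800/0.075 = -2.4000

(-9.6000, 10.9333, 3.7333, -2.4000)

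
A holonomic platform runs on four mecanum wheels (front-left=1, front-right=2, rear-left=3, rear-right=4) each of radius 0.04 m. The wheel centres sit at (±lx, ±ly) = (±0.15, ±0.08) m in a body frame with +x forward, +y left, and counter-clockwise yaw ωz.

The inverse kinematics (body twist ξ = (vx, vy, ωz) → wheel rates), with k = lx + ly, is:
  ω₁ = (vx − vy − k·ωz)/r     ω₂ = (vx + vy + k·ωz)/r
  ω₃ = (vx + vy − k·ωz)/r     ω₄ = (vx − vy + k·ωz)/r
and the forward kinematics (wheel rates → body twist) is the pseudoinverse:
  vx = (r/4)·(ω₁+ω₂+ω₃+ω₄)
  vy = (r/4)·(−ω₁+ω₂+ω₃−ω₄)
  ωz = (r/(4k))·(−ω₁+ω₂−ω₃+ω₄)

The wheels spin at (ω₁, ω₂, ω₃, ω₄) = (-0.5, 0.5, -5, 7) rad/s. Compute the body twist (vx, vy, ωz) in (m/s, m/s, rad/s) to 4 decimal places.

(0.0200, -0.1100, 0.5652)

k = lx + ly = 0.15 + 0.08 = 0.2300
ω₁+ω₂+ω₃+ω₄ = 2.0000  →  vx = (0.04/4)·2.0000 = 0.0200
−ω₁+ω₂+ω₃−ω₄ = -11.0000  →  vy = (0.04/4)·-11.0000 = -0.1100
−ω₁+ω₂−ω₃+ω₄ = 13.0000  →  ωz = (0.04/0.9200)·13.0000 = 0.5652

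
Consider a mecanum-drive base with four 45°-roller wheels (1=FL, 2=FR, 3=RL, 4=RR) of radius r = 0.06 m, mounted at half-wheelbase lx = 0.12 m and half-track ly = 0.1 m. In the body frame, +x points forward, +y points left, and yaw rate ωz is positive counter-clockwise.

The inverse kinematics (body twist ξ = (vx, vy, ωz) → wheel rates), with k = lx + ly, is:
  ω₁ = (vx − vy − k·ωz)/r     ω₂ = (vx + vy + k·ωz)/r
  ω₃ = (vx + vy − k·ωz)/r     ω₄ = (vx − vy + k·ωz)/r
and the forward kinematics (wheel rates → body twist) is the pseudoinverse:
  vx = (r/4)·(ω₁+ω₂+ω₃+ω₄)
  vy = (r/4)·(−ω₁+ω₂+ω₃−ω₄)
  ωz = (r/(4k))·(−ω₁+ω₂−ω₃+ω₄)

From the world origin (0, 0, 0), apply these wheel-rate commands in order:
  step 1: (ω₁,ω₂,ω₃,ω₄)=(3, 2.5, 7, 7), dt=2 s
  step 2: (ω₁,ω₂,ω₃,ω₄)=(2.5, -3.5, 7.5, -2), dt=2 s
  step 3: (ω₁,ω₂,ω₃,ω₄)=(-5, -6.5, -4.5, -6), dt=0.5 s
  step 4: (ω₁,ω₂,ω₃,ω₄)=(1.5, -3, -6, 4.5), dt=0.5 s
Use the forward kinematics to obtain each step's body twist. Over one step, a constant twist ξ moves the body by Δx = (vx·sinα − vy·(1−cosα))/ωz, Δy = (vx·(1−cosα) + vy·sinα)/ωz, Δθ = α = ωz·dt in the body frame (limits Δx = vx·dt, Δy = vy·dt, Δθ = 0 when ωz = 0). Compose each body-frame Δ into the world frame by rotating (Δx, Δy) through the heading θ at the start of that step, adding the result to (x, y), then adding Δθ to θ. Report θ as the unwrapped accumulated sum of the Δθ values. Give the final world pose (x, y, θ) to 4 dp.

(0.7324, 0.1149, -2.0795)

step 1: ξ=(vx,vy,ωz)=(0.2925, -0.0075, -0.0341), dt=2.0 → body Δ=(0.5840, -0.0349, -0.0682) → world pose (0.5840, -0.0349, -0.0682)
step 2: ξ=(vx,vy,ωz)=(0.0675, 0.0525, -1.0568), dt=2.0 → body Δ=(0.1300, -0.0543, -2.1136) → world pose (0.7101, -0.0980, -2.1818)
step 3: ξ=(vx,vy,ωz)=(-0.3300, 0.0000, -0.2045), dt=0.5 → body Δ=(-0.1647, 0.0084, -0.1023) → world pose (0.8115, 0.0321, -2.2841)
step 4: ξ=(vx,vy,ωz)=(-0.0450, -0.2250, 0.4091), dt=0.5 → body Δ=(-0.0109, -0.1140, 0.2045) → world pose (0.7324, 0.1149, -2.0795)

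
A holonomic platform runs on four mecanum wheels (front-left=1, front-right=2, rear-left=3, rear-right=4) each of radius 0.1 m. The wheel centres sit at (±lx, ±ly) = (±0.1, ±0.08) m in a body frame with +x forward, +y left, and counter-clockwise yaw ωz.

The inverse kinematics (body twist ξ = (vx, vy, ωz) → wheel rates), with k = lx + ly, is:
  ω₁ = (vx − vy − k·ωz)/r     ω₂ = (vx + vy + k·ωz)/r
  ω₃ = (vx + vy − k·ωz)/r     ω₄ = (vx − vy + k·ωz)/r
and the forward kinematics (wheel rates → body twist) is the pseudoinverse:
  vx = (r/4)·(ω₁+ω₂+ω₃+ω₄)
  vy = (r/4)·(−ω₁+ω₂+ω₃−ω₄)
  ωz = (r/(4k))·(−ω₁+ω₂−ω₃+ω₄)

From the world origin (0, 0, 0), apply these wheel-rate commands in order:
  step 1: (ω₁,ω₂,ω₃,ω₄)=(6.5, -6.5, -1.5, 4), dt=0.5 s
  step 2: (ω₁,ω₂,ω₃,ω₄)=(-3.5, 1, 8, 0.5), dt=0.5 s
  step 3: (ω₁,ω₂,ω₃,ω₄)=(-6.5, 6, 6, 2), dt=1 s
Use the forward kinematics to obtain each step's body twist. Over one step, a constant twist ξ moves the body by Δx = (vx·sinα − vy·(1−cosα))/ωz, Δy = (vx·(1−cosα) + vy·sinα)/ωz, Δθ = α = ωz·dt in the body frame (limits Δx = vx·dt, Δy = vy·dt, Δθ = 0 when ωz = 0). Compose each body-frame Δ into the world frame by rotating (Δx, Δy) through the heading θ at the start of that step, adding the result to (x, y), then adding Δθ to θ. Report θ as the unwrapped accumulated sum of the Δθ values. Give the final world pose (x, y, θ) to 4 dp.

(0.3482, 0.2095, 0.4514)

step 1: ξ=(vx,vy,ωz)=(0.0625, -0.4625, -1.0417), dt=0.5 → body Δ=(-0.0290, -0.2289, -0.5208) → world pose (-0.0290, -0.2289, -0.5208)
step 2: ξ=(vx,vy,ωz)=(0.1500, 0.3000, -0.4167), dt=0.5 → body Δ=(0.0900, 0.1411, -0.2083) → world pose (0.1193, -0.1513, -0.7292)
step 3: ξ=(vx,vy,ωz)=(0.1875, 0.4125, 1.1806), dt=1.0 → body Δ=(-0.0696, 0.4215, 1.1806) → world pose (0.3482, 0.2095, 0.4514)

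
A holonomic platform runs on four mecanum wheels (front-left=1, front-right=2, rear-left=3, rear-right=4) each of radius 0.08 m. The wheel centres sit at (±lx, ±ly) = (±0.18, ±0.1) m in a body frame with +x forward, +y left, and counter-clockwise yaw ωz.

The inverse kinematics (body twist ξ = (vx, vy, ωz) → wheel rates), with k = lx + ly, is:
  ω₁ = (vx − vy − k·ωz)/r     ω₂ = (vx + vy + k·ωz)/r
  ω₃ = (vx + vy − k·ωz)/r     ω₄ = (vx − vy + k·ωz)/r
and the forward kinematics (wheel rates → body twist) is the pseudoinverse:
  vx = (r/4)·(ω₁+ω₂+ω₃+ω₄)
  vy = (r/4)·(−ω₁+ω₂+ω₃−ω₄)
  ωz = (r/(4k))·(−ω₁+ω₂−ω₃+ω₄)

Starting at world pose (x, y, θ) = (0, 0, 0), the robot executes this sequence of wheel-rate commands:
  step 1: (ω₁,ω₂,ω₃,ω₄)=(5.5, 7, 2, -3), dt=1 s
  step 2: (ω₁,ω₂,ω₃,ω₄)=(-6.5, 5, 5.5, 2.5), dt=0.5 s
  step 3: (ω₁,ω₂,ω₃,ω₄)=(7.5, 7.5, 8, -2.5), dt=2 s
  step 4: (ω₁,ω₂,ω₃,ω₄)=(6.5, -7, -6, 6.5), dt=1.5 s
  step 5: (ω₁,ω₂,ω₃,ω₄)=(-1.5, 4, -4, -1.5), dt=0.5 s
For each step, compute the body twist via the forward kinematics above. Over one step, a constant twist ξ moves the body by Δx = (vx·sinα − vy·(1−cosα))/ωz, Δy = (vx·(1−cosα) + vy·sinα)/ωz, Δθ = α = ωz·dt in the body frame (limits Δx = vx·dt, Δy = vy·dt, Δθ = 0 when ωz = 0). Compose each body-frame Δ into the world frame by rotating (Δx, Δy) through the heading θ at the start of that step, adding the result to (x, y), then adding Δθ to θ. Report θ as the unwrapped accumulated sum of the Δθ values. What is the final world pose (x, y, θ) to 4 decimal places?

(0.3860, 0.0313, -1.2679)

step 1: ξ=(vx,vy,ωz)=(0.2300, 0.1300, -0.2500), dt=1.0 → body Δ=(0.2438, 0.1000, -0.2500) → world pose (0.2438, 0.1000, -0.2500)
step 2: ξ=(vx,vy,ωz)=(0.1300, 0.2900, 0.6071), dt=0.5 → body Δ=(0.0422, 0.1526, 0.3036) → world pose (0.3224, 0.2374, 0.0536)
step 3: ξ=(vx,vy,ωz)=(0.4100, 0.2100, -0.7500), dt=2.0 → body Δ=(0.8055, -0.2287, -1.5000) → world pose (1.1390, 0.0522, -1.4464)
step 4: ξ=(vx,vy,ωz)=(0.0000, -0.5200, -0.0714), dt=1.5 → body Δ=(-0.0417, -0.7785, -0.1071) → world pose (0.3613, -0.0029, -1.5536)
step 5: ξ=(vx,vy,ωz)=(-0.0600, 0.0600, 0.5714), dt=0.5 → body Δ=(-0.0339, 0.0253, 0.2857) → world pose (0.3860, 0.0313, -1.2679)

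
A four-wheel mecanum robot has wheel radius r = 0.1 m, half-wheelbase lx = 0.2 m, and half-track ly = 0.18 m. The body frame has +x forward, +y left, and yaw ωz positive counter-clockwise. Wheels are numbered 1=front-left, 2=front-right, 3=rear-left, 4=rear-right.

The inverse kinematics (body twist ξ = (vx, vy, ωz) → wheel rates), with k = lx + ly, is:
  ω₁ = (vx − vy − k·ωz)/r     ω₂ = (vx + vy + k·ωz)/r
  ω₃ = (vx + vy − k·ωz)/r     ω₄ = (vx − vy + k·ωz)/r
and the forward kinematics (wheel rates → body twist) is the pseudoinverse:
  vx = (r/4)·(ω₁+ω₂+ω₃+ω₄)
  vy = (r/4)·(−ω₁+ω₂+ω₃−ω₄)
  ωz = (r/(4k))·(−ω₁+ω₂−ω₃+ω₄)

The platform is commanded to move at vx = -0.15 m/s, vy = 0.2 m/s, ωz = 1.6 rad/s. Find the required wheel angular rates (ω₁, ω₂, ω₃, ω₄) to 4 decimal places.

(-9.5800, 6.5800, -5.5800, 2.5800)

k = lx + ly = 0.2 + 0.18 = 0.3800;  k·ωz = 0.3800·1.6 = 0.6080
ω₁ (FL) = (vx − vy − k·ωz)/r = -0.9580/0.1 = -9.5800
ω₂ (FR) = (vx + vy + k·ωz)/r = 0.6580/0.1 = 6.5800
ω₃ (RL) = (vx + vy − k·ωz)/r = -0.5580/0.1 = -5.5800
ω₄ (RR) = (vx − vy + k·ωz)/r = 0.2580/0.1 = 2.5800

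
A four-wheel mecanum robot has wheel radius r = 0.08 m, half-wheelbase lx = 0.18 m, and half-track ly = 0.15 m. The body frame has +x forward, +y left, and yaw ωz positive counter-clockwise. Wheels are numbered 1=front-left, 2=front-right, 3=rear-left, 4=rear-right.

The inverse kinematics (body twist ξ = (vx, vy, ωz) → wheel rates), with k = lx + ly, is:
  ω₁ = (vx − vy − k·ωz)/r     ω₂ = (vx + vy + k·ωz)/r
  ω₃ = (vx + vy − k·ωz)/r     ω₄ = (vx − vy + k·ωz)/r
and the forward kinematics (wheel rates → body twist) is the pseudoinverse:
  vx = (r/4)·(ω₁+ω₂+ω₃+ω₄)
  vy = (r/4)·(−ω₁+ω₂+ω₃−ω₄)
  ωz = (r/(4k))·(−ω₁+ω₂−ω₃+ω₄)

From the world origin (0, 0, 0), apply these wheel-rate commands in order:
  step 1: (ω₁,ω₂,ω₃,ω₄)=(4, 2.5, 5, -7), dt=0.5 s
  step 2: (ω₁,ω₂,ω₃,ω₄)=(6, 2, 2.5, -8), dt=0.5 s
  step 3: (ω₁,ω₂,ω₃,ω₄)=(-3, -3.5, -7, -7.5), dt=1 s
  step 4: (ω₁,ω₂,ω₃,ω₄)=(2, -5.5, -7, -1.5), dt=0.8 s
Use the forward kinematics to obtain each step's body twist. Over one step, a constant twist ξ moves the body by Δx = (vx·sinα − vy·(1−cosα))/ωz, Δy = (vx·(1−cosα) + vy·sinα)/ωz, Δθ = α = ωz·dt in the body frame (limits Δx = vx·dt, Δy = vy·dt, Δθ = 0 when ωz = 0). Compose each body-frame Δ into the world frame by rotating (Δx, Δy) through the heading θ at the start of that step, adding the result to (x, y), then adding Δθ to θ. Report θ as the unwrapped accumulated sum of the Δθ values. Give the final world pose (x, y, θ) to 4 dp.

step 1: ξ=(vx,vy,ωz)=(0.0900, 0.2100, -0.8182), dt=0.5 → body Δ=(0.0649, 0.0930, -0.4091) → world pose (0.0649, 0.0930, -0.4091)
step 2: ξ=(vx,vy,ωz)=(0.0500, 0.1300, -0.8788), dt=0.5 → body Δ=(0.0383, 0.0575, -0.4394) → world pose (0.1229, 0.1306, -0.8485)
step 3: ξ=(vx,vy,ωz)=(-0.4200, 0.0000, -0.0606), dt=1.0 → body Δ=(-0.4197, 0.0127, -0.0606) → world pose (-0.1450, 0.4539, -0.9091)
step 4: ξ=(vx,vy,ωz)=(-0.2400, -0.2600, -0.1212), dt=0.8 → body Δ=(-0.2018, -0.1984, -0.0970) → world pose (-0.4255, 0.4912, -1.0061)

(-0.4255, 0.4912, -1.0061)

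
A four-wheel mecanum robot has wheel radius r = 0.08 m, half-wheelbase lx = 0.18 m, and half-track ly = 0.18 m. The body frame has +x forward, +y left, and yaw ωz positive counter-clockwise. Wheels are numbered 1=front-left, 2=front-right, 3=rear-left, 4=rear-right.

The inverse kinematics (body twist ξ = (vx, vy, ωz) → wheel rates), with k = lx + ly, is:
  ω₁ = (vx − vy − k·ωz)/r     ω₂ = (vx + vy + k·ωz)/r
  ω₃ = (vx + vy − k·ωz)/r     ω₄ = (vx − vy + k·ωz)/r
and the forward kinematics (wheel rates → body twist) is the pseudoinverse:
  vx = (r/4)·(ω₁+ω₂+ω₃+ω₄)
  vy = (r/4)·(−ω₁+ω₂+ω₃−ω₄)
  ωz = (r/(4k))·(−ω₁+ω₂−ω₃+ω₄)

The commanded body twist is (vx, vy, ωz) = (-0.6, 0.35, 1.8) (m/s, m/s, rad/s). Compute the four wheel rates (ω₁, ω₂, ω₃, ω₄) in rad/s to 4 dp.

k = lx + ly = 0.18 + 0.18 = 0.3600;  k·ωz = 0.3600·1.8 = 0.6480
ω₁ (FL) = (vx − vy − k·ωz)/r = -1.5980/0.08 = -19.9750
ω₂ (FR) = (vx + vy + k·ωz)/r = 0.3980/0.08 = 4.9750
ω₃ (RL) = (vx + vy − k·ωz)/r = -0.8980/0.08 = -11.2250
ω₄ (RR) = (vx − vy + k·ωz)/r = -0.3020/0.08 = -3.7750

(-19.9750, 4.9750, -11.2250, -3.7750)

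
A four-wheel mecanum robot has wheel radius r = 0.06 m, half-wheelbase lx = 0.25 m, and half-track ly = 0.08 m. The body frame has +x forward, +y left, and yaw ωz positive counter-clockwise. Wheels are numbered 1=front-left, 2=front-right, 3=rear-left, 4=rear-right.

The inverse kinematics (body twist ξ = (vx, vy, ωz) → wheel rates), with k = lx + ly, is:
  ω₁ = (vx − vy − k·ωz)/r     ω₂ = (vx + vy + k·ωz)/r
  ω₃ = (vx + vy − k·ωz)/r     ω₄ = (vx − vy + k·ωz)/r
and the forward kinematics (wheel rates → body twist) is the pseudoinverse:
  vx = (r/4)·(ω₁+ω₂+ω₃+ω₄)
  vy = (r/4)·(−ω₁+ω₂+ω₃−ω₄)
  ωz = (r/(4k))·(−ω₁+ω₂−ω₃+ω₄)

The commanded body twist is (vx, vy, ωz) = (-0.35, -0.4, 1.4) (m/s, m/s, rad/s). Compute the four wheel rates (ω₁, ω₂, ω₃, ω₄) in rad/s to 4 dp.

(-6.8667, -4.8000, -20.2000, 8.5333)

k = lx + ly = 0.25 + 0.08 = 0.3300;  k·ωz = 0.3300·1.4 = 0.4620
ω₁ (FL) = (vx − vy − k·ωz)/r = -0.4120/0.06 = -6.8667
ω₂ (FR) = (vx + vy + k·ωz)/r = -0.2880/0.06 = -4.8000
ω₃ (RL) = (vx + vy − k·ωz)/r = -1.2120/0.06 = -20.2000
ω₄ (RR) = (vx − vy + k·ωz)/r = 0.5120/0.06 = 8.5333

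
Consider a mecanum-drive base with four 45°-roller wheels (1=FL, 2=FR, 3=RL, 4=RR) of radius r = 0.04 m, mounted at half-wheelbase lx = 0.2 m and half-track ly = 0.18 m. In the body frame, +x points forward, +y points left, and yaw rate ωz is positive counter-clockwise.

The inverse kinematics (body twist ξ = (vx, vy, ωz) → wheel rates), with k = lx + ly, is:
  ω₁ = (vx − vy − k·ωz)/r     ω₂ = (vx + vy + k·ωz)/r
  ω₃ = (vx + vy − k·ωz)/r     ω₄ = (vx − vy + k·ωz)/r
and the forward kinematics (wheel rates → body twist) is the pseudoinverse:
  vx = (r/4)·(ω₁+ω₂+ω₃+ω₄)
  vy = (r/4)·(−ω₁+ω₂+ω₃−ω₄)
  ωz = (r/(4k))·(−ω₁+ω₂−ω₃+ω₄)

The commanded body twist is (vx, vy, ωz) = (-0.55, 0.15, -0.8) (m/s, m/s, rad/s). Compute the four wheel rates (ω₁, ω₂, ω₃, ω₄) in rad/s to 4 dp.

k = lx + ly = 0.2 + 0.18 = 0.3800;  k·ωz = 0.3800·-0.8 = -0.3040
ω₁ (FL) = (vx − vy − k·ωz)/r = -0.3960/0.04 = -9.9000
ω₂ (FR) = (vx + vy + k·ωz)/r = -0.7040/0.04 = -17.6000
ω₃ (RL) = (vx + vy − k·ωz)/r = -0.0960/0.04 = -2.4000
ω₄ (RR) = (vx − vy + k·ωz)/r = -1.0040/0.04 = -25.1000

(-9.9000, -17.6000, -2.4000, -25.1000)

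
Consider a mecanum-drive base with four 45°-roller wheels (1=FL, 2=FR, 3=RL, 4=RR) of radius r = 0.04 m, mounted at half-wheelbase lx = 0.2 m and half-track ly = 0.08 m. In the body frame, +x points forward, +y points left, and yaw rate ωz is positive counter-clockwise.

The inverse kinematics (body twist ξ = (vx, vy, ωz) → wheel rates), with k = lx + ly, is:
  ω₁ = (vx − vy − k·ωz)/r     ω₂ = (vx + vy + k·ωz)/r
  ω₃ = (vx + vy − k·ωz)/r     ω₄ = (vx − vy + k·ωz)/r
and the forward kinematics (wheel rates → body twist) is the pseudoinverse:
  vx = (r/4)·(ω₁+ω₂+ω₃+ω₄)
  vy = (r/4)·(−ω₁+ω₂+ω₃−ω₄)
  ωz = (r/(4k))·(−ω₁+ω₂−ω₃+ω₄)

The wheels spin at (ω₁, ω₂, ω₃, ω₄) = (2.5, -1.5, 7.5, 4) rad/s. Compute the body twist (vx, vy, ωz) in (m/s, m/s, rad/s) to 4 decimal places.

k = lx + ly = 0.2 + 0.08 = 0.2800
ω₁+ω₂+ω₃+ω₄ = 12.5000  →  vx = (0.04/4)·12.5000 = 0.1250
−ω₁+ω₂+ω₃−ω₄ = -0.5000  →  vy = (0.04/4)·-0.5000 = -0.0050
−ω₁+ω₂−ω₃+ω₄ = -7.5000  →  ωz = (0.04/1.1200)·-7.5000 = -0.2679

(0.1250, -0.0050, -0.2679)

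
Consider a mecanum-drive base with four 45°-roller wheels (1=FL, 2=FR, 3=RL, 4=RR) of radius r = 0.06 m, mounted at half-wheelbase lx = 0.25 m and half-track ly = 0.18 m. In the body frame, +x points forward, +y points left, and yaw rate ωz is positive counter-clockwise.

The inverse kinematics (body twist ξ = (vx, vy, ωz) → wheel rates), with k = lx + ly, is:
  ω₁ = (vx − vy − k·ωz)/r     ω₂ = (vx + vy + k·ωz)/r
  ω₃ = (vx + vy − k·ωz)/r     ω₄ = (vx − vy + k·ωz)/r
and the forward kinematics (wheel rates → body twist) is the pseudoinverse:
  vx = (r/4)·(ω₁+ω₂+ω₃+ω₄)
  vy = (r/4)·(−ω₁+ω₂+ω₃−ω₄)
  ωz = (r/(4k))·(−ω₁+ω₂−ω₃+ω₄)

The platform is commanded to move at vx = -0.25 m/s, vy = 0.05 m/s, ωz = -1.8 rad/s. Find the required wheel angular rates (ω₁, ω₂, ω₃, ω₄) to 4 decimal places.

k = lx + ly = 0.25 + 0.18 = 0.4300;  k·ωz = 0.4300·-1.8 = -0.7740
ω₁ (FL) = (vx − vy − k·ωz)/r = 0.4740/0.06 = 7.9000
ω₂ (FR) = (vx + vy + k·ωz)/r = -0.9740/0.06 = -16.2333
ω₃ (RL) = (vx + vy − k·ωz)/r = 0.5740/0.06 = 9.5667
ω₄ (RR) = (vx − vy + k·ωz)/r = -1.0740/0.06 = -17.9000

(7.9000, -16.2333, 9.5667, -17.9000)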